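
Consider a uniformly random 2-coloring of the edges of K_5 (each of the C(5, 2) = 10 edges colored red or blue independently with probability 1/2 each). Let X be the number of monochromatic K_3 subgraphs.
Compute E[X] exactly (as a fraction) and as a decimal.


Let X = Σ_S X_S over the C(5, 3) = 10 subsets S of size 3, where X_S = 1 if the K_3 on S is monochromatic.
For a fixed S, the K_3 on S has C(3, 2) = 3 edges. P[all 3 edges red] = (1/2)^3, and likewise for blue, so P[monochromatic] = 2·(1/2)^3 = 2^{1 − 3} = 1/4.
By linearity of expectation: E[X] = C(5, 3) · 2^{1 − 3} = 10 · 1/4 = 5/2.
Numerically: E[X] ≈ 2.500000.

E[X] = C(5,3)·2^(1−C(3,2)) = 5/2 ≈ 2.500000.


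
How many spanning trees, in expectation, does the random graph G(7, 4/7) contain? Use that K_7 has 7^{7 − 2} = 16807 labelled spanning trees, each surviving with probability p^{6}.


K_7 has 7^{7 − 2} = 16807 labelled spanning trees.
For each such spanning tree H, let X_H = 1 if all 6 edges of H are present in G. Then P[X_H = 1] = p^{6} = (4/7)^{6} = 4096/117649.
Summing the indicators: E[X] = Σ_H E[X_H] = 16807 · p^{6} = 16807 · 4096/117649 = 4096/7.
Numerically: E[X] ≈ 585.1.

E[X] = 16807 · (4/7)^{6} = 4096/7 ≈ 585.1.


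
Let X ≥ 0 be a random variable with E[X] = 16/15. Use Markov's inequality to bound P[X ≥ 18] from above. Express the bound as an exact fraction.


μ = E[X] = 16/15, a = 18.
Markov: P[X ≥ 18] ≤ μ/a = (16/15)/18 = 8/135.
Numerically: ≈ 0.059259.
(Since a = 18 > μ = 1.066667, the bound 8/135 is < 1 and informative.)

P[X ≥ 18] ≤ 8/135 ≈ 0.059259.


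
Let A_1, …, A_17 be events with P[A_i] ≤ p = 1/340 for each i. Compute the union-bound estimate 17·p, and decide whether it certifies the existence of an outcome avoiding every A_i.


Union bound: P[∪_{i=1}^{17} A_i] ≤ Σ_i P[A_i] ≤ 17·p = 17·(1/340) = 1/20.
Numerically: 1/20 ≈ 0.0500000.
Is 1/20 < 1? YES.
Since P[∪ A_i] ≤ 1/20 < 1, the complement has P[∩ A_i^c] ≥ 1 − 1/20 = 19/20 > 0, so some outcome avoids every A_i.

17·p = 1/20 ≈ 0.0500000; existence CERTIFIED by the union bound.


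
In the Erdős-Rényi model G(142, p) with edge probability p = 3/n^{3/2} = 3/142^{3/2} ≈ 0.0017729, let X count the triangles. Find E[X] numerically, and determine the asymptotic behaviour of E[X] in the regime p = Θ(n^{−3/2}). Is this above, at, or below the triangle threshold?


Number of potential triangles: C(142, 3) = 467180.
Each occurs with probability p³ ≈ (0.0017729)³ ≈ 5.5727071e-09.
By linearity: E[X] = C(142, 3)·p³ ≈ 467180 · 5.5727071e-09 ≈ 0.00260.
Since α = 3/2 > 1, p = c/n^{3/2} = o(1/n) is below the triangle threshold p ~ 1/n. Asymptotically E[X] ~ (c³/6)·n^{3(1−α)} = (3³/6)·n^{-1.5} → 0, so by Markov's inequality G has no triangles w.h.p.

E[X] ≈ 0.00260; in regime p = Θ(1/n^{3/2}) E[X] tends to 0 (below the triangle threshold p ~ 1/n).


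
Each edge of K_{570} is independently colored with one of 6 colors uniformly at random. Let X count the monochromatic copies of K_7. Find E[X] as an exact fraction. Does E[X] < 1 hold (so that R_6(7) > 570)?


E[X] = C(570, 7) · 6^{1 − 21} = 3737936877831720 · 6^{−20} = 3737936877831720/3656158440062976.
As a reduced fraction: E[X] = 5768421107765/5642219814912 ≈ 1.0223673.
Is E[X] < 1? NO.
Since E[X] ≥ 1, the first-moment bound is inconclusive at n = 570; it does NOT by itself certify R_6(7) > 570.

E[X] = 5768421107765/5642219814912 ≈ 1.0223673; E[X] ≥ 1; first-moment method inconclusive here.


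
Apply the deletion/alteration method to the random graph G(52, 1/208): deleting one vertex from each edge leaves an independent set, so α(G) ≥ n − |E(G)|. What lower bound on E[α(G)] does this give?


E[|E(G)|] = C(52, 2)·p = 1326 · (1/208) = 51/8.
E[α(G)] ≥ n − E[|E(G)|] = 52 − 51/8 = 365/8.
Numerically: ≈ 45.62500.
(This is only a lower bound; the true E[α(G)] may be larger.)

E[α(G)] ≥ 365/8 ≈ 45.62500.


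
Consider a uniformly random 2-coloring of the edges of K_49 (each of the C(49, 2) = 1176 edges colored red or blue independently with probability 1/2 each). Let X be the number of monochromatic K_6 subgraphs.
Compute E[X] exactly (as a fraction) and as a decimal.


Let X = Σ_S X_S over the C(49, 6) = 13983816 subsets S of size 6, where X_S = 1 if the K_6 on S is monochromatic.
For a fixed S, the K_6 on S has C(6, 2) = 15 edges. P[all 15 edges red] = (1/2)^15, and likewise for blue, so P[monochromatic] = 2·(1/2)^15 = 2^{1 − 15} = 1/16384.
By linearity of expectation: E[X] = C(49, 6) · 2^{1 − 15} = 13983816 · 1/16384 = 1747977/2048.
Numerically: E[X] ≈ 853.5044.

E[X] = C(49,6)·2^(1−C(6,2)) = 1747977/2048 ≈ 853.5044.


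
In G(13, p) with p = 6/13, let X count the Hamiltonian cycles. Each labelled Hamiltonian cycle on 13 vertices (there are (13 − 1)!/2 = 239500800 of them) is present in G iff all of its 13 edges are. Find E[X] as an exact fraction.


K_13 has (13 − 1)!/2 = 239500800 labelled Hamiltonian cycles.
For each such Hamiltonian cycle H, let X_H = 1 if all 13 edges of H are present in G. Then P[X_H = 1] = p^{13} = (6/13)^{13} = 13060694016/302875106592253.
By linearity of expectation: E[X] = Σ_H E[X_H] = 239500800 · p^{13} = 239500800 · 13060694016/302875106592253 = 3128046665387212800/302875106592253.
Numerically: E[X] ≈ 10328.

E[X] = 239500800 · (6/13)^{13} = 3128046665387212800/302875106592253 ≈ 10328.


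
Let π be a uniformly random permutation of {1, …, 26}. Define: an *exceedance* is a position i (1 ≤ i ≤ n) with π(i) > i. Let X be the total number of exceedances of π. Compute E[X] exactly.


Write X = Σ_{i=1}^{26} X_i, where X_i = 1_{π(i) > i}.
For each fixed i, π(i) is uniform over {1, …, 26} (marginal of a uniform permutation), so P[π(i) > i] = (n − i)/n. Summing: Σ_{i=1}^{26} (n − i)/n = (0 + 1 + … + 25)/26 = 26(26 − 1)/(2·26) = (26 − 1)/2.
Hence E[X] = Σ_{i=1}^{26} (26 − i)/26 = 25/2 ≈ 12.500.

E[X] = 25/2 = 12.500.


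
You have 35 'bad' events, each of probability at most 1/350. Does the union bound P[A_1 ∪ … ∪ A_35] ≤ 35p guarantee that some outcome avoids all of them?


Union bound: P[∪_{i=1}^{35} A_i] ≤ Σ_i P[A_i] ≤ 35·p = 35·(1/350) = 1/10.
Numerically: 1/10 ≈ 0.1000000.
Is 1/10 < 1? YES.
Since P[∪ A_i] ≤ 1/10 < 1, the complement has P[∩ A_i^c] ≥ 1 − 1/10 = 9/10 > 0, so some outcome avoids every A_i.

35·p = 1/10 ≈ 0.1000000; existence CERTIFIED by the union bound.


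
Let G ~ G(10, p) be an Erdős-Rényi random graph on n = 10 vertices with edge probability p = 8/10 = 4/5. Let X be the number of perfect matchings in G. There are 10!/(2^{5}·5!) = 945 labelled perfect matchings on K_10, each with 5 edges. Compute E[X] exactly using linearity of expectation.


K_10 has 10!/(2^{5}·5!) = 945 labelled perfect matchings.
For each such perfect matching H, let X_H = 1 if all 5 edges of H are present in G. Then P[X_H = 1] = p^{5} = (4/5)^{5} = 1024/3125.
By linearity of expectation: E[X] = Σ_H E[X_H] = 945 · p^{5} = 945 · 1024/3125 = 193536/625.
Numerically: E[X] ≈ 309.66.

E[X] = 945 · (4/5)^{5} = 193536/625 ≈ 309.66.


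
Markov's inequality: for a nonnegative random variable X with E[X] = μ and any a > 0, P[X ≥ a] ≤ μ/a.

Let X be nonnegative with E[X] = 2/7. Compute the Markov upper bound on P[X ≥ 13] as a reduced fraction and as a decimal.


μ = E[X] = 2/7, a = 13.
Markov: P[X ≥ 13] ≤ μ/a = (2/7)/13 = 2/91.
Numerically: ≈ 0.021978.
(Since a = 13 > μ = 0.285714, the bound 2/91 is < 1 and informative.)

P[X ≥ 13] ≤ 2/91 ≈ 0.021978.


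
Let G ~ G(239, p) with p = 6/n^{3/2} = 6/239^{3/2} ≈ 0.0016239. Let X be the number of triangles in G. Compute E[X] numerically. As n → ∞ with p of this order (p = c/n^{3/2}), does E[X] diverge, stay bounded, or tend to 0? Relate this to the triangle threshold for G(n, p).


Number of potential triangles: C(239, 3) = 2246839.
Each occurs with probability p³ ≈ (0.0016239)³ ≈ 4.2821630e-09.
By linearity: E[X] = C(239, 3)·p³ ≈ 2246839 · 4.2821630e-09 ≈ 0.00962.
Since α = 3/2 > 1, p = c/n^{3/2} = o(1/n) is below the triangle threshold p ~ 1/n. Asymptotically E[X] ~ (c³/6)·n^{3(1−α)} = (6³/6)·n^{-1.5} → 0, so by Markov's inequality G has no triangles w.h.p.

E[X] ≈ 0.00962; in regime p = Θ(1/n^{3/2}) E[X] tends to 0 (below the triangle threshold p ~ 1/n).


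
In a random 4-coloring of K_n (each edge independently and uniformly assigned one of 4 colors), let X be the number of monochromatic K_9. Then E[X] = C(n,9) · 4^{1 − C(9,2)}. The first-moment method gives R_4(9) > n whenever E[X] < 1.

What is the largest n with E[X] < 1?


We need C(n, 9) · 4^{1 − 36} < 1, i.e. C(n, 9) < 4^{36 − 1} = 1180591620717411303424.
Check values of n near the boundary:
  n = 912: C(912, 9) = 1156095740032081475120; 1156095740032081475120 < 1180591620717411303424? YES
  n = 913: C(913, 9) = 1167605542753639808390; 1167605542753639808390 < 1180591620717411303424? YES
  n = 914: C(914, 9) = 1179217089587653905932; 1179217089587653905932 < 1180591620717411303424? YES
  n = 915: C(915, 9) = 1190931166636537885130; 1190931166636537885130 < 1180591620717411303424? NO
  n = 916: C(916, 9) = 1202748565202942340440; 1202748565202942340440 < 1180591620717411303424? NO
The largest n with C(n, 9) < 1180591620717411303424 is n = 914 (where E[X] = 294804272396913476483/295147905179352825856 ≈ 0.999). Hence R_4(9) > 914, i.e. R_4(9) ≥ 915.

Largest n = 914; hence R_4(9) > 914.


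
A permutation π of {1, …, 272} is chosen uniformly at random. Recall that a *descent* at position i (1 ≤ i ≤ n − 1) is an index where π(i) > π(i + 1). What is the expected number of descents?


Write X = Σ X_I over i = 1, …, 271, with X_I the indicator of one descent.
There are 271 indicators.
For each fixed i, the pair (π(i), π(i+1)) is a uniformly random ordered pair of distinct values from {1, …, 272}; by symmetry P[π(i) > π(i+1)] = 1/2.
By linearity: E[X] = 271 · (1/2) = (272 − 1) · (1/2) = 271/2 ≈ 135.500000.

E[X] = 271/2 = 135.500000.


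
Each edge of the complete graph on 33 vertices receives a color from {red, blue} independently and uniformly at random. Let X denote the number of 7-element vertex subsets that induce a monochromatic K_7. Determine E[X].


Let X = Σ_S X_S over the C(33, 7) = 4272048 subsets S of size 7, where X_S = 1 if the K_7 on S is monochromatic.
For a fixed S, the K_7 on S has C(7, 2) = 21 edges. P[all 21 edges red] = (1/2)^21, and likewise for blue, so P[monochromatic] = 2·(1/2)^21 = 2^{1 − 21} = 1/1048576.
Summing: E[X] = C(33, 7) · 2^{1 − 21} = 4272048 · 1/1048576 = 267003/65536.
Numerically: E[X] ≈ 4.074142.

E[X] = C(33,7)·2^(1−C(7,2)) = 267003/65536 ≈ 4.074142.


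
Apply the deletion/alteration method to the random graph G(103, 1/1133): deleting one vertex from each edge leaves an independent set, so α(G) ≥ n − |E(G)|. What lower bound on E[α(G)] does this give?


E[|E(G)|] = C(103, 2)·p = 5253 · (1/1133) = 51/11.
E[α(G)] ≥ n − E[|E(G)|] = 103 − 51/11 = 1082/11.
Numerically: ≈ 98.364.
(This is only a lower bound; the true E[α(G)] may be larger.)

E[α(G)] ≥ 1082/11 ≈ 98.364.


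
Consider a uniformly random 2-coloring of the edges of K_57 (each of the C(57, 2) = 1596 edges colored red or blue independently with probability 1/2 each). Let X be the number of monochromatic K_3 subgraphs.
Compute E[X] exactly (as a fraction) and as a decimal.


Let X = Σ_S X_S over the C(57, 3) = 29260 subsets S of size 3, where X_S = 1 if the K_3 on S is monochromatic.
For a fixed S, the K_3 on S has C(3, 2) = 3 edges. P[all 3 edges red] = (1/2)^3, and likewise for blue, so P[monochromatic] = 2·(1/2)^3 = 2^{1 − 3} = 1/4.
By linearity: E[X] = C(57, 3) · 2^{1 − 3} = 29260 · 1/4 = 7315.
Numerically: E[X] ≈ 7315.000.

E[X] = C(57,3)·2^(1−C(3,2)) = 7315 ≈ 7315.000.


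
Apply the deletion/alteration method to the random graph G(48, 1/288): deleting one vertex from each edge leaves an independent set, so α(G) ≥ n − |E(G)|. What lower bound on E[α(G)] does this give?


E[|E(G)|] = C(48, 2)·p = 1128 · (1/288) = 47/12.
E[α(G)] ≥ n − E[|E(G)|] = 48 − 47/12 = 529/12.
Numerically: ≈ 44.0833.
(This is only a lower bound; the true E[α(G)] may be larger.)

E[α(G)] ≥ 529/12 ≈ 44.0833.


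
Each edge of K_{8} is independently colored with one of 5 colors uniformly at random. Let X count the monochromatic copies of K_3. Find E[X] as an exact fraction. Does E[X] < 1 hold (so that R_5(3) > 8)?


E[X] = C(8, 3) · 5^{1 − 3} = 56 · 5^{−2} = 56/25.
As a reduced fraction: E[X] = 56/25 ≈ 2.24000.
Is E[X] < 1? NO.
Since E[X] ≥ 1, the first-moment bound is inconclusive at n = 8; it does NOT by itself certify R_5(3) > 8.

E[X] = 56/25 ≈ 2.24000; E[X] ≥ 1; first-moment method inconclusive here.


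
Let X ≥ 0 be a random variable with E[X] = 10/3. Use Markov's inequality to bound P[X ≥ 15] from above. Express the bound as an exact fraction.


μ = E[X] = 10/3, a = 15.
Markov: P[X ≥ 15] ≤ μ/a = (10/3)/15 = 2/9.
Numerically: ≈ 0.222222.
(Since a = 15 > μ = 3.333333, the bound 2/9 is < 1 and informative.)

P[X ≥ 15] ≤ 2/9 ≈ 0.222222.


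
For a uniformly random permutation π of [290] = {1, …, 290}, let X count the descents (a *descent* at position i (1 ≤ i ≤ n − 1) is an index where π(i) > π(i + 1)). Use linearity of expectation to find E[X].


Write X = Σ X_I over i = 1, …, 289, with X_I the indicator of one descent.
There are 289 indicators.
For each fixed i, the pair (π(i), π(i+1)) is a uniformly random ordered pair of distinct values from {1, …, 290}; by symmetry P[π(i) > π(i+1)] = 1/2.
By linearity: E[X] = 289 · (1/2) = (290 − 1) · (1/2) = 289/2 ≈ 144.5000.

E[X] = 289/2 = 144.5000.


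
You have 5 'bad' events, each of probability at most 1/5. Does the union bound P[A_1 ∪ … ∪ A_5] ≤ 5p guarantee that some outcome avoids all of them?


Union bound: P[∪_{i=1}^{5} A_i] ≤ Σ_i P[A_i] ≤ 5·p = 5·(1/5) = 1.
Numerically: 1 ≈ 1.000000.
Is 1 < 1? NO.
Since the bound 1 is ≥ 1, the union bound is uninformative here; it does NOT by itself certify existence.

5·p = 1 ≈ 1.000000; existence NOT certified by the union bound.


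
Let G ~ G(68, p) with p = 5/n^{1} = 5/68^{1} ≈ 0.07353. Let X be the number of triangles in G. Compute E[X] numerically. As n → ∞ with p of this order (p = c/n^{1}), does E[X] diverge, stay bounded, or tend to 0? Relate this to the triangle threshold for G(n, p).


Number of potential triangles: C(68, 3) = 50116.
Each occurs with probability p³ ≈ (0.07353)³ ≈ 3.975422e-04.
By linearity: E[X] = C(68, 3)·p³ ≈ 50116 · 3.975422e-04 ≈ 19.9232.
Here α = 1, so p = 5/n is exactly at the triangle threshold p ~ 1/n. Asymptotically E[X] → c³/6 = 5³/6 = 125/6 ≈ 20.8333, a bounded constant. In this regime the triangle count is asymptotically Poisson(c³/6).

E[X] ≈ 19.9232; in regime p = Θ(1/n^{1}) E[X] stays bounded (at the triangle threshold p ~ 1/n).


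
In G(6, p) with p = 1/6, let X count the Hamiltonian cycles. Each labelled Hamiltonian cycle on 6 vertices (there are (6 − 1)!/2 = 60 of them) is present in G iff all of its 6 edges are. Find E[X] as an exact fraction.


K_6 has (6 − 1)!/2 = 60 labelled Hamiltonian cycles.
For each such Hamiltonian cycle H, let X_H = 1 if all 6 edges of H are present in G. Then P[X_H = 1] = p^{6} = (1/6)^{6} = 1/46656.
By linearity of expectation: E[X] = Σ_H E[X_H] = 60 · p^{6} = 60 · 1/46656 = 5/3888.
Numerically: E[X] ≈ 0.001286.

E[X] = 60 · (1/6)^{6} = 5/3888 ≈ 0.001286.


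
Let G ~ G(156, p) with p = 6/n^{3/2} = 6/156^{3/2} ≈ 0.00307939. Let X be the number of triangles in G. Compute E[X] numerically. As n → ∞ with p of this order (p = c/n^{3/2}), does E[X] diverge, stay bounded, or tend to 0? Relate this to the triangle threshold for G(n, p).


Number of potential triangles: C(156, 3) = 620620.
Each occurs with probability p³ ≈ (0.00307939)³ ≈ 2.92006863e-08.
By linearity: E[X] = C(156, 3)·p³ ≈ 620620 · 2.92006863e-08 ≈ 0.018123.
Since α = 3/2 > 1, p = c/n^{3/2} = o(1/n) is below the triangle threshold p ~ 1/n. Asymptotically E[X] ~ (c³/6)·n^{3(1−α)} = (6³/6)·n^{-1.5} → 0, so by Markov's inequality G has no triangles w.h.p.

E[X] ≈ 0.018123; in regime p = Θ(1/n^{3/2}) E[X] tends to 0 (below the triangle threshold p ~ 1/n).


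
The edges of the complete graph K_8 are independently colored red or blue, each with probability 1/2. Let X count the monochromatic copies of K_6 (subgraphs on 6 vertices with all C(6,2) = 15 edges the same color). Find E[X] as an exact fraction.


Let X = Σ_S X_S over the C(8, 6) = 28 subsets S of size 6, where X_S = 1 if the K_6 on S is monochromatic.
For a fixed S, the K_6 on S has C(6, 2) = 15 edges. P[all 15 edges red] = (1/2)^15, and likewise for blue, so P[monochromatic] = 2·(1/2)^15 = 2^{1 − 15} = 1/16384.
By linearity of expectation: E[X] = C(8, 6) · 2^{1 − 15} = 28 · 1/16384 = 7/4096.
Numerically: E[X] ≈ 0.0017.

E[X] = C(8,6)·2^(1−C(6,2)) = 7/4096 ≈ 0.0017.


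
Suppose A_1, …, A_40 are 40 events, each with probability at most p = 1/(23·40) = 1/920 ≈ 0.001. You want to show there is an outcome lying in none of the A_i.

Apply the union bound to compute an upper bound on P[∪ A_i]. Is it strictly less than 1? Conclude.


Union bound: P[∪_{i=1}^{40} A_i] ≤ Σ_i P[A_i] ≤ 40·p = 40·(1/920) = 1/23.
Numerically: 1/23 ≈ 0.043.
Is 1/23 < 1? YES.
Since P[∪ A_i] ≤ 1/23 < 1, the complement has P[∩ A_i^c] ≥ 1 − 1/23 = 22/23 > 0, so some outcome avoids every A_i.

40·p = 1/23 ≈ 0.043; existence CERTIFIED by the union bound.


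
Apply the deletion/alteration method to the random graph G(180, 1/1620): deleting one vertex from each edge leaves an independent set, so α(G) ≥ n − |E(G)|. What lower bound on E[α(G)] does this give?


E[|E(G)|] = C(180, 2)·p = 16110 · (1/1620) = 179/18.
E[α(G)] ≥ n − E[|E(G)|] = 180 − 179/18 = 3061/18.
Numerically: ≈ 170.056.
(This is only a lower bound; the true E[α(G)] may be larger.)

E[α(G)] ≥ 3061/18 ≈ 170.056.


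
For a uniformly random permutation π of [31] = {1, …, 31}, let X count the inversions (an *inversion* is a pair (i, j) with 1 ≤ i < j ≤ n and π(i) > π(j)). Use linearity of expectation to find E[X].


Write X = Σ X_I over the C(31, 2) = 465 pairs i < j, with X_I the indicator of one inversion.
There are 465 indicators.
For each fixed pair i < j, the values π(i) and π(j) are two distinct elements of {1, …, 31} in uniformly random order; by symmetry P[π(i) > π(j)] = 1/2.
By linearity: E[X] = 465 · (1/2) = C(31, 2) · (1/2) = 465/2 = 465/2 ≈ 232.50000.

E[X] = 465/2 = 232.50000.


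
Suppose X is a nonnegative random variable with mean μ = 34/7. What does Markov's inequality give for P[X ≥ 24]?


μ = E[X] = 34/7, a = 24.
Markov: P[X ≥ 24] ≤ μ/a = (34/7)/24 = 17/84.
Numerically: ≈ 0.202381.
(Since a = 24 > μ = 4.857143, the bound 17/84 is < 1 and informative.)

P[X ≥ 24] ≤ 17/84 ≈ 0.202381.


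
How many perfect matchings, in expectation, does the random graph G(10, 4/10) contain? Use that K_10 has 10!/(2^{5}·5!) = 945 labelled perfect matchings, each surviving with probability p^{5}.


K_10 has 10!/(2^{5}·5!) = 945 labelled perfect matchings.
For each such perfect matching H, let X_H = 1 if all 5 edges of H are present in G. Then P[X_H = 1] = p^{5} = (2/5)^{5} = 32/3125.
By linearity: E[X] = Σ_H E[X_H] = 945 · p^{5} = 945 · 32/3125 = 6048/625.
Numerically: E[X] ≈ 9.68.

E[X] = 945 · (2/5)^{5} = 6048/625 ≈ 9.68.


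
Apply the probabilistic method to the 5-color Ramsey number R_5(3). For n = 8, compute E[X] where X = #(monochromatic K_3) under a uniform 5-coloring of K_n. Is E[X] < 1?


E[X] = C(8, 3) · 5^{1 − 3} = 56 · 5^{−2} = 56/25.
As a reduced fraction: E[X] = 56/25 ≈ 2.2400000.
Is E[X] < 1? NO.
Since E[X] ≥ 1, the first-moment bound is inconclusive at n = 8; it does NOT by itself certify R_5(3) > 8.

E[X] = 56/25 ≈ 2.2400000; E[X] ≥ 1; first-moment method inconclusive here.


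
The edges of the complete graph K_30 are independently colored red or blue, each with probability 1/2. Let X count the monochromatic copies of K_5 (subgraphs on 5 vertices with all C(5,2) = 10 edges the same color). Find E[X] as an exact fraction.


Let X = Σ_S X_S over the C(30, 5) = 142506 subsets S of size 5, where X_S = 1 if the K_5 on S is monochromatic.
For a fixed S, the K_5 on S has C(5, 2) = 10 edges. P[all 10 edges red] = (1/2)^10, and likewise for blue, so P[monochromatic] = 2·(1/2)^10 = 2^{1 − 10} = 1/512.
By linearity of expectation: E[X] = C(30, 5) · 2^{1 − 10} = 142506 · 1/512 = 71253/256.
Numerically: E[X] ≈ 278.3320.

E[X] = C(30,5)·2^(1−C(5,2)) = 71253/256 ≈ 278.3320.


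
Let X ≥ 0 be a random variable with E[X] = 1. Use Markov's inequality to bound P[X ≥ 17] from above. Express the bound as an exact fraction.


μ = E[X] = 1, a = 17.
Markov: P[X ≥ 17] ≤ μ/a = (1)/17 = 1/17.
Numerically: ≈ 0.059.
(Since a = 17 > μ = 1.000, the bound 1/17 is < 1 and informative.)

P[X ≥ 17] ≤ 1/17 ≈ 0.059.


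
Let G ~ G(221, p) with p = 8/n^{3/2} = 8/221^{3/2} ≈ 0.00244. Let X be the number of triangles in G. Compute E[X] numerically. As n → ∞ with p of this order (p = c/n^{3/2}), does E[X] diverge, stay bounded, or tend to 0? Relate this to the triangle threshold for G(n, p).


Number of potential triangles: C(221, 3) = 1774630.
Each occurs with probability p³ ≈ (0.00244)³ ≈ 1.44379e-08.
By linearity: E[X] = C(221, 3)·p³ ≈ 1774630 · 1.44379e-08 ≈ 0.026.
Since α = 3/2 > 1, p = c/n^{3/2} = o(1/n) is below the triangle threshold p ~ 1/n. Asymptotically E[X] ~ (c³/6)·n^{3(1−α)} = (8³/6)·n^{-1.5} → 0, so by Markov's inequality G has no triangles w.h.p.

E[X] ≈ 0.026; in regime p = Θ(1/n^{3/2}) E[X] tends to 0 (below the triangle threshold p ~ 1/n).


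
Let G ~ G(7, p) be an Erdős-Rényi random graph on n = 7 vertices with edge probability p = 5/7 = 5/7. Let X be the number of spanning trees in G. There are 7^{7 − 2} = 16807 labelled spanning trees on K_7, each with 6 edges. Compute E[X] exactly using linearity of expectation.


K_7 has 7^{7 − 2} = 16807 labelled spanning trees.
For each such spanning tree H, let X_H = 1 if all 6 edges of H are present in G. Then P[X_H = 1] = p^{6} = (5/7)^{6} = 15625/117649.
By linearity of expectation: E[X] = Σ_H E[X_H] = 16807 · p^{6} = 16807 · 15625/117649 = 15625/7.
Numerically: E[X] ≈ 2232.14.

E[X] = 16807 · (5/7)^{6} = 15625/7 ≈ 2232.14.


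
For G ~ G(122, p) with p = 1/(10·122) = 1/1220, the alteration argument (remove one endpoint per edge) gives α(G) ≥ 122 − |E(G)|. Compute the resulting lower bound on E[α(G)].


E[|E(G)|] = C(122, 2)·p = 7381 · (1/1220) = 121/20.
E[α(G)] ≥ n − E[|E(G)|] = 122 − 121/20 = 2319/20.
Numerically: ≈ 115.950000.
(This is only a lower bound; the true E[α(G)] may be larger.)

E[α(G)] ≥ 2319/20 ≈ 115.950000.


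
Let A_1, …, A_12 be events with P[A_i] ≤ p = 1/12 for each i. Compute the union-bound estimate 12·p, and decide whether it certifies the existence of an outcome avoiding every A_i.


Union bound: P[∪_{i=1}^{12} A_i] ≤ Σ_i P[A_i] ≤ 12·p = 12·(1/12) = 1.
Numerically: 1 ≈ 1.0000000.
Is 1 < 1? NO.
Since the bound 1 is ≥ 1, the union bound is uninformative here; it does NOT by itself certify existence.

12·p = 1 ≈ 1.0000000; existence NOT certified by the union bound.


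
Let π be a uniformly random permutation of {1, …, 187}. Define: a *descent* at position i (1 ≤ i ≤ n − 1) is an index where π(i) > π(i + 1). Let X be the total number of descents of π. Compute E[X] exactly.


Write X = Σ X_I over i = 1, …, 186, with X_I the indicator of one descent.
There are 186 indicators.
For each fixed i, the pair (π(i), π(i+1)) is a uniformly random ordered pair of distinct values from {1, …, 187}; by symmetry P[π(i) > π(i+1)] = 1/2.
By linearity: E[X] = 186 · (1/2) = (187 − 1) · (1/2) = 93 ≈ 93.0000.

E[X] = 93 = 93.0000.


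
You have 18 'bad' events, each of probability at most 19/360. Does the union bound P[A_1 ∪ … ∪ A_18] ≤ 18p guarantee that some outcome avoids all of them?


Union bound: P[∪_{i=1}^{18} A_i] ≤ Σ_i P[A_i] ≤ 18·p = 18·(19/360) = 19/20.
Numerically: 19/20 ≈ 0.9500.
Is 19/20 < 1? YES.
Since P[∪ A_i] ≤ 19/20 < 1, the complement has P[∩ A_i^c] ≥ 1 − 19/20 = 1/20 > 0, so some outcome avoids every A_i.

18·p = 19/20 ≈ 0.9500; existence CERTIFIED by the union bound.


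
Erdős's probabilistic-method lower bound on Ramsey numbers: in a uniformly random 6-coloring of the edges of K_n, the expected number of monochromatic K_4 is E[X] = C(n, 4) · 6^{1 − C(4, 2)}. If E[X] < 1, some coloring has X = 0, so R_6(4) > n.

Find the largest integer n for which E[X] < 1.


We need C(n, 4) · 6^{1 − 6} < 1, i.e. C(n, 4) < 6^{6 − 1} = 7776.
Check values of n near the boundary:
  n = 18: C(18, 4) = 3060; 3060 < 7776? YES
  n = 19: C(19, 4) = 3876; 3876 < 7776? YES
  n = 20: C(20, 4) = 4845; 4845 < 7776? YES
  n = 21: C(21, 4) = 5985; 5985 < 7776? YES
  n = 22: C(22, 4) = 7315; 7315 < 7776? YES
  n = 23: C(23, 4) = 8855; 8855 < 7776? NO
The largest n with C(n, 4) < 7776 is n = 22 (where E[X] = 7315/7776 ≈ 0.9407). Hence R_6(4) > 22, i.e. R_6(4) ≥ 23.

Largest n = 22; hence R_6(4) > 22.


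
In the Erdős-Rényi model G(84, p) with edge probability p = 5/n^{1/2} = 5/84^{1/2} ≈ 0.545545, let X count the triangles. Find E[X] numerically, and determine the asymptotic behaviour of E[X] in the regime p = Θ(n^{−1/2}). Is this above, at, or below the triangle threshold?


Number of potential triangles: C(84, 3) = 95284.
Each occurs with probability p³ ≈ (0.545545)³ ≈ 1.62364502e-01.
By linearity: E[X] = C(84, 3)·p³ ≈ 95284 · 1.62364502e-01 ≈ 15470.739177.
Since α = 1/2 < 1, p = c/n^{1/2} ≫ 1/n is above the triangle threshold p ~ 1/n. Asymptotically E[X] ~ (c³/6)·n^{3(1−α)} = (5³/6)·n^{1.5} → ∞; triangles are abundant w.h.p.

E[X] ≈ 15470.739177; in regime p = Θ(1/n^{1/2}) E[X] diverges (above the triangle threshold p ~ 1/n).


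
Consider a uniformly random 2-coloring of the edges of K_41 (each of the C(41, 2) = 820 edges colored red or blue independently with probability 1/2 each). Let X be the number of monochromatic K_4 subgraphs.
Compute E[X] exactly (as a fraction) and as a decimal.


Let X = Σ_S X_S over the C(41, 4) = 101270 subsets S of size 4, where X_S = 1 if the K_4 on S is monochromatic.
For a fixed S, the K_4 on S has C(4, 2) = 6 edges. P[all 6 edges red] = (1/2)^6, and likewise for blue, so P[monochromatic] = 2·(1/2)^6 = 2^{1 − 6} = 1/32.
Summing: E[X] = C(41, 4) · 2^{1 − 6} = 101270 · 1/32 = 50635/16.
Numerically: E[X] ≈ 3164.68750.

E[X] = C(41,4)·2^(1−C(4,2)) = 50635/16 ≈ 3164.68750.


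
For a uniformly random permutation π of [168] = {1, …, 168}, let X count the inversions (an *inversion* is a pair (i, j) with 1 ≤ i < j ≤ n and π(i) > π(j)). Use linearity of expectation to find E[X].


Write X = Σ X_I over the C(168, 2) = 14028 pairs i < j, with X_I the indicator of one inversion.
There are 14028 indicators.
For each fixed pair i < j, the values π(i) and π(j) are two distinct elements of {1, …, 168} in uniformly random order; by symmetry P[π(i) > π(j)] = 1/2.
By linearity: E[X] = 14028 · (1/2) = C(168, 2) · (1/2) = 14028/2 = 7014 ≈ 7014.000.

E[X] = 7014 = 7014.000.


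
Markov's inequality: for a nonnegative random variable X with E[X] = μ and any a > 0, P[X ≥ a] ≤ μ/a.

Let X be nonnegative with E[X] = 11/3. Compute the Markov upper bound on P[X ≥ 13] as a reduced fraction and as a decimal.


μ = E[X] = 11/3, a = 13.
Markov: P[X ≥ 13] ≤ μ/a = (11/3)/13 = 11/39.
Numerically: ≈ 0.282051.
(Since a = 13 > μ = 3.666667, the bound 11/39 is < 1 and informative.)

P[X ≥ 13] ≤ 11/39 ≈ 0.282051.


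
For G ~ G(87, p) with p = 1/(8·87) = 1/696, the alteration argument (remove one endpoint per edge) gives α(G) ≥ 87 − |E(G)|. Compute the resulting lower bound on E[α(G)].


E[|E(G)|] = C(87, 2)·p = 3741 · (1/696) = 43/8.
E[α(G)] ≥ n − E[|E(G)|] = 87 − 43/8 = 653/8.
Numerically: ≈ 81.62500.
(This is only a lower bound; the true E[α(G)] may be larger.)

E[α(G)] ≥ 653/8 ≈ 81.62500.


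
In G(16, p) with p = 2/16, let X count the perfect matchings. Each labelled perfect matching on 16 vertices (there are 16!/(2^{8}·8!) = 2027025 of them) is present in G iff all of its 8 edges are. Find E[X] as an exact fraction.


K_16 has 16!/(2^{8}·8!) = 2027025 labelled perfect matchings.
For each such perfect matching H, let X_H = 1 if all 8 edges of H are present in G. Then P[X_H = 1] = p^{8} = (1/8)^{8} = 1/16777216.
By linearity: E[X] = Σ_H E[X_H] = 2027025 · p^{8} = 2027025 · 1/16777216 = 2027025/16777216.
Numerically: E[X] ≈ 0.121.

E[X] = 2027025 · (1/8)^{8} = 2027025/16777216 ≈ 0.121.


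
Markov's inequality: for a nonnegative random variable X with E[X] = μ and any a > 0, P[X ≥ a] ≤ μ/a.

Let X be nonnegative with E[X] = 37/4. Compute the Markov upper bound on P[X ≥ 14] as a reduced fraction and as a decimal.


μ = E[X] = 37/4, a = 14.
Markov: P[X ≥ 14] ≤ μ/a = (37/4)/14 = 37/56.
Numerically: ≈ 0.66071.
(Since a = 14 > μ = 9.25000, the bound 37/56 is < 1 and informative.)

P[X ≥ 14] ≤ 37/56 ≈ 0.66071.


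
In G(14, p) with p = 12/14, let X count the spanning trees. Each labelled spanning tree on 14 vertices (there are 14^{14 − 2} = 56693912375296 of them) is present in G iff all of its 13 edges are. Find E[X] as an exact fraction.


K_14 has 14^{14 − 2} = 56693912375296 labelled spanning trees.
For each such spanning tree H, let X_H = 1 if all 13 edges of H are present in G. Then P[X_H = 1] = p^{13} = (6/7)^{13} = 13060694016/96889010407.
Summing the indicators: E[X] = Σ_H E[X_H] = 56693912375296 · p^{13} = 56693912375296 · 13060694016/96889010407 = 53496602689536/7.
Numerically: E[X] ≈ 7.64e+12.

E[X] = 56693912375296 · (6/7)^{13} = 53496602689536/7 ≈ 7.64e+12.


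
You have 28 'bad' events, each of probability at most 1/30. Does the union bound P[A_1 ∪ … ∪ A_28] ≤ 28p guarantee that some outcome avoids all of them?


Union bound: P[∪_{i=1}^{28} A_i] ≤ Σ_i P[A_i] ≤ 28·p = 28·(1/30) = 14/15.
Numerically: 14/15 ≈ 0.9333333.
Is 14/15 < 1? YES.
Since P[∪ A_i] ≤ 14/15 < 1, the complement has P[∩ A_i^c] ≥ 1 − 14/15 = 1/15 > 0, so some outcome avoids every A_i.

28·p = 14/15 ≈ 0.9333333; existence CERTIFIED by the union bound.


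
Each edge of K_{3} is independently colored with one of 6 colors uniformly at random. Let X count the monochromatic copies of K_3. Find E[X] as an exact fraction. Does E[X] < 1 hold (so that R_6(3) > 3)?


E[X] = C(3, 3) · 6^{1 − 3} = 1 · 6^{−2} = 1/36.
As a reduced fraction: E[X] = 1/36 ≈ 0.02778.
Is E[X] < 1? YES.
Since E[X] < 1, there exists a 6-coloring of K_{3} with no monochromatic K_3; hence R_6(3) > 3.

E[X] = 1/36 ≈ 0.02778; E[X] < 1, so R_6(3) > 3.


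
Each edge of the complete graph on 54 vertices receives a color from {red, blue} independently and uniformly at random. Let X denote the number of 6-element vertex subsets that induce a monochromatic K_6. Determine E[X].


Let X = Σ_S X_S over the C(54, 6) = 25827165 subsets S of size 6, where X_S = 1 if the K_6 on S is monochromatic.
For a fixed S, the K_6 on S has C(6, 2) = 15 edges. P[all 15 edges red] = (1/2)^15, and likewise for blue, so P[monochromatic] = 2·(1/2)^15 = 2^{1 − 15} = 1/16384.
By linearity: E[X] = C(54, 6) · 2^{1 − 15} = 25827165 · 1/16384 = 25827165/16384.
Numerically: E[X] ≈ 1576.36505.

E[X] = C(54,6)·2^(1−C(6,2)) = 25827165/16384 ≈ 1576.36505.


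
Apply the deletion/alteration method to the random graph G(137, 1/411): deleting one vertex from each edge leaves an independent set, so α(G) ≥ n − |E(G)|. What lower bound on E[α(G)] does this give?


E[|E(G)|] = C(137, 2)·p = 9316 · (1/411) = 68/3.
E[α(G)] ≥ n − E[|E(G)|] = 137 − 68/3 = 343/3.
Numerically: ≈ 114.33333.
(This is only a lower bound; the true E[α(G)] may be larger.)

E[α(G)] ≥ 343/3 ≈ 114.33333.


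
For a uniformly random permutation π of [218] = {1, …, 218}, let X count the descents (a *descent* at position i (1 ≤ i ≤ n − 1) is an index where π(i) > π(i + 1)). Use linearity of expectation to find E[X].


Write X = Σ X_I over i = 1, …, 217, with X_I the indicator of one descent.
There are 217 indicators.
For each fixed i, the pair (π(i), π(i+1)) is a uniformly random ordered pair of distinct values from {1, …, 218}; by symmetry P[π(i) > π(i+1)] = 1/2.
By linearity: E[X] = 217 · (1/2) = (218 − 1) · (1/2) = 217/2 ≈ 108.5000.

E[X] = 217/2 = 108.5000.


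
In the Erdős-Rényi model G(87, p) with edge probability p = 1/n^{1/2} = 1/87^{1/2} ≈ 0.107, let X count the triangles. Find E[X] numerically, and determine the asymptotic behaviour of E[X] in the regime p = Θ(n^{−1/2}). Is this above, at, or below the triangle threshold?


Number of potential triangles: C(87, 3) = 105995.
Each occurs with probability p³ ≈ (0.107)³ ≈ 1.23231e-03.
By linearity: E[X] = C(87, 3)·p³ ≈ 105995 · 1.23231e-03 ≈ 130.619.
Since α = 1/2 < 1, p = c/n^{1/2} ≫ 1/n is above the triangle threshold p ~ 1/n. Asymptotically E[X] ~ (c³/6)·n^{3(1−α)} = (1³/6)·n^{1.5} → ∞; triangles are abundant w.h.p.

E[X] ≈ 130.619; in regime p = Θ(1/n^{1/2}) E[X] diverges (above the triangle threshold p ~ 1/n).


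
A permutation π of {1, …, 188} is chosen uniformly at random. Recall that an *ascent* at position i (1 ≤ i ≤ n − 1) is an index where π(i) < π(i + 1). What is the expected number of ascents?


Write X = Σ X_I over i = 1, …, 187, with X_I the indicator of one ascent.
There are 187 indicators.
For each fixed i, the pair (π(i), π(i+1)) is a uniformly random ordered pair of distinct values from {1, …, 188}; by symmetry P[π(i) < π(i+1)] = 1/2.
By linearity: E[X] = 187 · (1/2) = (188 − 1) · (1/2) = 187/2 ≈ 93.5000.

E[X] = 187/2 = 93.5000.


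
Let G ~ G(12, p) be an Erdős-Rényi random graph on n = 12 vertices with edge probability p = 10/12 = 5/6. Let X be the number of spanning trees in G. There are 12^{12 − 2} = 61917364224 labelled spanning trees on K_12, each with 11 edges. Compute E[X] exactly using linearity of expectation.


K_12 has 12^{12 − 2} = 61917364224 labelled spanning trees.
For each such spanning tree H, let X_H = 1 if all 11 edges of H are present in G. Then P[X_H = 1] = p^{11} = (5/6)^{11} = 48828125/362797056.
Summing the indicators: E[X] = Σ_H E[X_H] = 61917364224 · p^{11} = 61917364224 · 48828125/362797056 = 25000000000/3.
Numerically: E[X] ≈ 8.333e+09.

E[X] = 61917364224 · (5/6)^{11} = 25000000000/3 ≈ 8.333e+09.


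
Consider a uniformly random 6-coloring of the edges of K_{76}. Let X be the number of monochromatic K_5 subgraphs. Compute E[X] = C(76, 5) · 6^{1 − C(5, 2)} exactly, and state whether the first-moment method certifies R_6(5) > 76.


E[X] = C(76, 5) · 6^{1 − 10} = 18474840 · 6^{−9} = 18474840/10077696.
As a reduced fraction: E[X] = 256595/139968 ≈ 1.833240.
Is E[X] < 1? NO.
Since E[X] ≥ 1, the first-moment bound is inconclusive at n = 76; it does NOT by itself certify R_6(5) > 76.

E[X] = 256595/139968 ≈ 1.833240; E[X] ≥ 1; first-moment method inconclusive here.


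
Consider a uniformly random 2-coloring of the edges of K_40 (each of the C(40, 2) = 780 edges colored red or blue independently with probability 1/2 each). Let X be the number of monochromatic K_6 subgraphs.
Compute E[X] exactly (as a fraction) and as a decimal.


Let X = Σ_S X_S over the C(40, 6) = 3838380 subsets S of size 6, where X_S = 1 if the K_6 on S is monochromatic.
For a fixed S, the K_6 on S has C(6, 2) = 15 edges. P[all 15 edges red] = (1/2)^15, and likewise for blue, so P[monochromatic] = 2·(1/2)^15 = 2^{1 − 15} = 1/16384.
Summing: E[X] = C(40, 6) · 2^{1 − 15} = 3838380 · 1/16384 = 959595/4096.
Numerically: E[X] ≈ 234.27612.

E[X] = C(40,6)·2^(1−C(6,2)) = 959595/4096 ≈ 234.27612.


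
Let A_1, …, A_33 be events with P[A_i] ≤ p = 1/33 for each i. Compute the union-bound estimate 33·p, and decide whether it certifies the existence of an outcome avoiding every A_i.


Union bound: P[∪_{i=1}^{33} A_i] ≤ Σ_i P[A_i] ≤ 33·p = 33·(1/33) = 1.
Numerically: 1 ≈ 1.0000000.
Is 1 < 1? NO.
Since the bound 1 is ≥ 1, the union bound is uninformative here; it does NOT by itself certify existence.

33·p = 1 ≈ 1.0000000; existence NOT certified by the union bound.


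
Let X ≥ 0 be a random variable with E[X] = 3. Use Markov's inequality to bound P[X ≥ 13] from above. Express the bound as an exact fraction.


μ = E[X] = 3, a = 13.
Markov: P[X ≥ 13] ≤ μ/a = (3)/13 = 3/13.
Numerically: ≈ 0.2308.
(Since a = 13 > μ = 3.0000, the bound 3/13 is < 1 and informative.)

P[X ≥ 13] ≤ 3/13 ≈ 0.2308.


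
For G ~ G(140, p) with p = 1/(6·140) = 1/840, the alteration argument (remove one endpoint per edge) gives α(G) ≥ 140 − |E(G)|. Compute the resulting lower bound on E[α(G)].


E[|E(G)|] = C(140, 2)·p = 9730 · (1/840) = 139/12.
E[α(G)] ≥ n − E[|E(G)|] = 140 − 139/12 = 1541/12.
Numerically: ≈ 128.4167.
(This is only a lower bound; the true E[α(G)] may be larger.)

E[α(G)] ≥ 1541/12 ≈ 128.4167.


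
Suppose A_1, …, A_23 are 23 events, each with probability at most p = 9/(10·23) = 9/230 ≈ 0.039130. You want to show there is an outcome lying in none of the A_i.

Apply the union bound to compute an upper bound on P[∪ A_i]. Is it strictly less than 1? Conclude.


Union bound: P[∪_{i=1}^{23} A_i] ≤ Σ_i P[A_i] ≤ 23·p = 23·(9/230) = 9/10.
Numerically: 9/10 ≈ 0.900000.
Is 9/10 < 1? YES.
Since P[∪ A_i] ≤ 9/10 < 1, the complement has P[∩ A_i^c] ≥ 1 − 9/10 = 1/10 > 0, so some outcome avoids every A_i.

23·p = 9/10 ≈ 0.900000; existence CERTIFIED by the union bound.


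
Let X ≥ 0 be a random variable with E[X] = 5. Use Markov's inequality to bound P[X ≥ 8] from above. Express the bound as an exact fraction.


μ = E[X] = 5, a = 8.
Markov: P[X ≥ 8] ≤ μ/a = (5)/8 = 5/8.
Numerically: ≈ 0.6250.
(Since a = 8 > μ = 5.0000, the bound 5/8 is < 1 and informative.)

P[X ≥ 8] ≤ 5/8 ≈ 0.6250.


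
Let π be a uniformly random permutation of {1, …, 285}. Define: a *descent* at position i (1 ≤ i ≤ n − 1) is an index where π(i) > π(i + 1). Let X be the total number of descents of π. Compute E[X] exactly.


Write X = Σ X_I over i = 1, …, 284, with X_I the indicator of one descent.
There are 284 indicators.
For each fixed i, the pair (π(i), π(i+1)) is a uniformly random ordered pair of distinct values from {1, …, 285}; by symmetry P[π(i) > π(i+1)] = 1/2.
By linearity: E[X] = 284 · (1/2) = (285 − 1) · (1/2) = 142 ≈ 142.00000.

E[X] = 142 = 142.00000.


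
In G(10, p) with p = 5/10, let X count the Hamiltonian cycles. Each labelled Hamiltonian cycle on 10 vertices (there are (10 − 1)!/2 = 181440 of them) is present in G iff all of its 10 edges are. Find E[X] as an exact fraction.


K_10 has (10 − 1)!/2 = 181440 labelled Hamiltonian cycles.
For each such Hamiltonian cycle H, let X_H = 1 if all 10 edges of H are present in G. Then P[X_H = 1] = p^{10} = (1/2)^{10} = 1/1024.
By linearity: E[X] = Σ_H E[X_H] = 181440 · p^{10} = 181440 · 1/1024 = 2835/16.
Numerically: E[X] ≈ 177.188.

E[X] = 181440 · (1/2)^{10} = 2835/16 ≈ 177.188.


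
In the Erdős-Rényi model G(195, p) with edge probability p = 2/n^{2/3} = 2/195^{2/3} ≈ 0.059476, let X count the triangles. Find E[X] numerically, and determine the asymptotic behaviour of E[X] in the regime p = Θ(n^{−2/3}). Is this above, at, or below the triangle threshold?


Number of potential triangles: C(195, 3) = 1216865.
Each occurs with probability p³ ≈ (0.059476)³ ≈ 2.1038790e-04.
By linearity: E[X] = C(195, 3)·p³ ≈ 1216865 · 2.1038790e-04 ≈ 256.01368.
Since α = 2/3 < 1, p = c/n^{2/3} ≫ 1/n is above the triangle threshold p ~ 1/n. Asymptotically E[X] ~ (c³/6)·n^{3(1−α)} = (2³/6)·n^{1} → ∞; triangles are abundant w.h.p.

E[X] ≈ 256.01368; in regime p = Θ(1/n^{2/3}) E[X] diverges (above the triangle threshold p ~ 1/n).
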